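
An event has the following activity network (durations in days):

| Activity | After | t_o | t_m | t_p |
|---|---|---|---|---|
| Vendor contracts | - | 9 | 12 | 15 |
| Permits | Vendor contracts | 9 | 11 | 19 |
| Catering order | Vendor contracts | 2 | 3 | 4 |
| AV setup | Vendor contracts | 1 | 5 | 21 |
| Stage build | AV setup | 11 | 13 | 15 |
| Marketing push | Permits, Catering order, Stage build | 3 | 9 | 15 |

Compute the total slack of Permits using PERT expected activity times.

te_Vendor contracts = (9 + 4·12 + 15)/6 = 72/6 = 12
te_Permits = (9 + 4·11 + 19)/6 = 72/6 = 12
te_Catering order = (2 + 4·3 + 4)/6 = 18/6 = 3
te_AV setup = (1 + 4·5 + 21)/6 = 42/6 = 7
te_Stage build = (11 + 4·13 + 15)/6 = 78/6 = 13
te_Marketing push = (3 + 4·9 + 15)/6 = 54/6 = 9

Forward pass:
ES_Vendor contracts = 0; EF_Vendor contracts = 12
ES_Permits = 12; EF_Permits = 12+12 = 24
ES_Catering order = 12; EF_Catering order = 12+3 = 15
ES_AV setup = 12; EF_AV setup = 12+7 = 19
ES_Stage build = 19; EF_Stage build = 19+13 = 32
ES_Marketing push = max(EF_Permits=24, EF_Catering order=15, EF_Stage build=32) = 32; EF_Marketing push = 32+9 = 41
Expected project duration μ = 41 days. Critical path: Vendor contracts → AV setup → Stage build → Marketing push.

Backward pass:
LF_Marketing push = 41; LS_Marketing push = 41−9 = 32
LF_Stage build = LS_Marketing push = 32; LS_Stage build = 32−13 = 19
LF_AV setup = LS_Stage build = 19; LS_AV setup = 19−7 = 12
LF_Catering order = LS_Marketing push = 32; LS_Catering order = 32−3 = 29
LF_Permits = LS_Marketing push = 32; LS_Permits = 32−12 = 20
LF_Vendor contracts = min(LS_Permits=20, LS_Catering order=29, LS_AV setup=12) = 12; LS_Vendor contracts = 12−12 = 0
Slack_Permits = LS_Permits − ES_Permits = 20 − 12 = 8

8 days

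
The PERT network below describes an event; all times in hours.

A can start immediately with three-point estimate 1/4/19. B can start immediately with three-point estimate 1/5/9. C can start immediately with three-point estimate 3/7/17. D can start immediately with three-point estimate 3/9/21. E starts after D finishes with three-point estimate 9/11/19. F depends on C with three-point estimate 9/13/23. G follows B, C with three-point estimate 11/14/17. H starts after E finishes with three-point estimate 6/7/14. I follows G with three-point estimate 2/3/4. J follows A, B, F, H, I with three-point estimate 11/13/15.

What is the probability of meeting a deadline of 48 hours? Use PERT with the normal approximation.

0.909

te_A = (1 + 4·4 + 19)/6 = 36/6 = 6; σ²_A = ((19−1)/6)² = 9.000
te_B = (1 + 4·5 + 9)/6 = 30/6 = 5; σ²_B = ((9−1)/6)² = 1.778
te_C = (3 + 4·7 + 17)/6 = 48/6 = 8; σ²_C = ((17−3)/6)² = 5.444
te_D = (3 + 4·9 + 21)/6 = 60/6 = 10; σ²_D = ((21−3)/6)² = 9.000
te_E = (9 + 4·11 + 19)/6 = 72/6 = 12; σ²_E = ((19−9)/6)² = 2.778
te_F = (9 + 4·13 + 23)/6 = 84/6 = 14; σ²_F = ((23−9)/6)² = 5.444
te_G = (11 + 4·14 + 17)/6 = 84/6 = 14; σ²_G = ((17−11)/6)² = 1.000
te_H = (6 + 4·7 + 14)/6 = 48/6 = 8; σ²_H = ((14−6)/6)² = 1.778
te_I = (2 + 4·3 + 4)/6 = 18/6 = 3; σ²_I = ((4−2)/6)² = 0.111
te_J = (11 + 4·13 + 15)/6 = 78/6 = 13; σ²_J = ((15−11)/6)² = 0.444

Forward pass:
ES_A = 0; EF_A = 6
ES_B = 0; EF_B = 5
ES_C = 0; EF_C = 8
ES_D = 0; EF_D = 10
ES_E = 10; EF_E = 10+12 = 22
ES_F = 8; EF_F = 8+14 = 22
ES_G = max(EF_B=5, EF_C=8) = 8; EF_G = 8+14 = 22
ES_H = 22; EF_H = 22+8 = 30
ES_I = 22; EF_I = 22+3 = 25
ES_J = max(EF_A=6, EF_B=5, EF_F=22, EF_H=30, EF_I=25) = 30; EF_J = 30+13 = 43
Expected project duration μ = 43 hours. Critical path: D → E → H → J.

Variance along critical path = 9.000 + 2.778 + 1.778 + 0.444 = 14.000; σ = √14.000 = 3.742 hours.
Z = (48 − 43) / 3.742 = 1.336
P(T ≤ 48) = Φ(1.336) ≈ 0.909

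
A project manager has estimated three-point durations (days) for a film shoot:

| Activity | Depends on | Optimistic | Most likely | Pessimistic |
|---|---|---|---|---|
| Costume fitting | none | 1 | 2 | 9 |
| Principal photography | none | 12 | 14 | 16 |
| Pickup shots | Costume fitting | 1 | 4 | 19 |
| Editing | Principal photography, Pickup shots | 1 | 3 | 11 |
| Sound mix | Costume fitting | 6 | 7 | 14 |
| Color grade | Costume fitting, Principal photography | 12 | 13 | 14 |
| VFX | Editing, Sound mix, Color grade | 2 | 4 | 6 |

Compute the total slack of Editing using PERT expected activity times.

te_Costume fitting = (1 + 4·2 + 9)/6 = 18/6 = 3
te_Principal photography = (12 + 4·14 + 16)/6 = 84/6 = 14
te_Pickup shots = (1 + 4·4 + 19)/6 = 36/6 = 6
te_Editing = (1 + 4·3 + 11)/6 = 24/6 = 4
te_Sound mix = (6 + 4·7 + 14)/6 = 48/6 = 8
te_Color grade = (12 + 4·13 + 14)/6 = 78/6 = 13
te_VFX = (2 + 4·4 + 6)/6 = 24/6 = 4

Forward pass:
ES_Costume fitting = 0; EF_Costume fitting = 3
ES_Principal photography = 0; EF_Principal photography = 14
ES_Pickup shots = 3; EF_Pickup shots = 3+6 = 9
ES_Editing = max(EF_Principal photography=14, EF_Pickup shots=9) = 14; EF_Editing = 14+4 = 18
ES_Sound mix = 3; EF_Sound mix = 3+8 = 11
ES_Color grade = max(EF_Costume fitting=3, EF_Principal photography=14) = 14; EF_Color grade = 14+13 = 27
ES_VFX = max(EF_Editing=18, EF_Sound mix=11, EF_Color grade=27) = 27; EF_VFX = 27+4 = 31
Expected project duration μ = 31 days. Critical path: Principal photography → Color grade → VFX.

Backward pass:
LF_VFX = 31; LS_VFX = 31−4 = 27
LF_Color grade = LS_VFX = 27; LS_Color grade = 27−13 = 14
LF_Sound mix = LS_VFX = 27; LS_Sound mix = 27−8 = 19
LF_Editing = LS_VFX = 27; LS_Editing = 27−4 = 23
LF_Pickup shots = LS_Editing = 23; LS_Pickup shots = 23−6 = 17
LF_Principal photography = min(LS_Editing=23, LS_Color grade=14) = 14; LS_Principal photography = 14−14 = 0
LF_Costume fitting = min(LS_Pickup shots=17, LS_Sound mix=19, LS_Color grade=14) = 14; LS_Costume fitting = 14−3 = 11
Slack_Editing = LS_Editing − ES_Editing = 23 − 14 = 9

9 days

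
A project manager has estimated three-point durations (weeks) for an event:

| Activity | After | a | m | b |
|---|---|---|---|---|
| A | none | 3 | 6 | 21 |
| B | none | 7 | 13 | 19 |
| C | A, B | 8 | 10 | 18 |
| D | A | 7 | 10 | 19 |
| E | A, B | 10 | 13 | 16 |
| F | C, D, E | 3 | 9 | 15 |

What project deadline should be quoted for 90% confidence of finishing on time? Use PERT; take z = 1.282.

38.8 weeks

te_A = (3 + 4·6 + 21)/6 = 48/6 = 8; σ²_A = ((21−3)/6)² = 9.000
te_B = (7 + 4·13 + 19)/6 = 78/6 = 13; σ²_B = ((19−7)/6)² = 4.000
te_C = (8 + 4·10 + 18)/6 = 66/6 = 11; σ²_C = ((18−8)/6)² = 2.778
te_D = (7 + 4·10 + 19)/6 = 66/6 = 11; σ²_D = ((19−7)/6)² = 4.000
te_E = (10 + 4·13 + 16)/6 = 78/6 = 13; σ²_E = ((16−10)/6)² = 1.000
te_F = (3 + 4·9 + 15)/6 = 54/6 = 9; σ²_F = ((15−3)/6)² = 4.000

Forward pass:
ES_A = 0; EF_A = 8
ES_B = 0; EF_B = 13
ES_C = max(EF_A=8, EF_B=13) = 13; EF_C = 13+11 = 24
ES_D = 8; EF_D = 8+11 = 19
ES_E = max(EF_A=8, EF_B=13) = 13; EF_E = 13+13 = 26
ES_F = max(EF_C=24, EF_D=19, EF_E=26) = 26; EF_F = 26+9 = 35
Expected project duration μ = 35 weeks. Critical path: B → E → F.

Variance along critical path = 4.000 + 1.000 + 4.000 = 9.000; σ = 3.000 weeks.
D = μ + z·σ = 35 + 1.282·3.000 = 38.8 weeks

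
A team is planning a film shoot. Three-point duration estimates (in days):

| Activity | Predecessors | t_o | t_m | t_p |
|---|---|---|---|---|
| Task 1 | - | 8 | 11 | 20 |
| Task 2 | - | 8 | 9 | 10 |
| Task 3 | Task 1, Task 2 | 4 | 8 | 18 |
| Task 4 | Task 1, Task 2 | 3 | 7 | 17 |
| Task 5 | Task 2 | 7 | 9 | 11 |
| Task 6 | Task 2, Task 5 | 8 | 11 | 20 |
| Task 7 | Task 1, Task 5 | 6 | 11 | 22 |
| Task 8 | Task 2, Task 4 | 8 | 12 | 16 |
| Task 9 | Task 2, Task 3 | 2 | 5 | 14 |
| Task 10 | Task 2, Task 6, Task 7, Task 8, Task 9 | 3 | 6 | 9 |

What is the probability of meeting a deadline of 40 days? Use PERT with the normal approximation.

te_Task 1 = (8 + 4·11 + 20)/6 = 72/6 = 12; σ²_Task 1 = ((20−8)/6)² = 4.000
te_Task 2 = (8 + 4·9 + 10)/6 = 54/6 = 9; σ²_Task 2 = ((10−8)/6)² = 0.111
te_Task 3 = (4 + 4·8 + 18)/6 = 54/6 = 9; σ²_Task 3 = ((18−4)/6)² = 5.444
te_Task 4 = (3 + 4·7 + 17)/6 = 48/6 = 8; σ²_Task 4 = ((17−3)/6)² = 5.444
te_Task 5 = (7 + 4·9 + 11)/6 = 54/6 = 9; σ²_Task 5 = ((11−7)/6)² = 0.444
te_Task 6 = (8 + 4·11 + 20)/6 = 72/6 = 12; σ²_Task 6 = ((20−8)/6)² = 4.000
te_Task 7 = (6 + 4·11 + 22)/6 = 72/6 = 12; σ²_Task 7 = ((22−6)/6)² = 7.111
te_Task 8 = (8 + 4·12 + 16)/6 = 72/6 = 12; σ²_Task 8 = ((16−8)/6)² = 1.778
te_Task 9 = (2 + 4·5 + 14)/6 = 36/6 = 6; σ²_Task 9 = ((14−2)/6)² = 4.000
te_Task 10 = (3 + 4·6 + 9)/6 = 36/6 = 6; σ²_Task 10 = ((9−3)/6)² = 1.000

Forward pass:
ES_Task 1 = 0; EF_Task 1 = 12
ES_Task 2 = 0; EF_Task 2 = 9
ES_Task 3 = max(EF_Task 1=12, EF_Task 2=9) = 12; EF_Task 3 = 12+9 = 21
ES_Task 4 = max(EF_Task 1=12, EF_Task 2=9) = 12; EF_Task 4 = 12+8 = 20
ES_Task 5 = 9; EF_Task 5 = 9+9 = 18
ES_Task 6 = max(EF_Task 2=9, EF_Task 5=18) = 18; EF_Task 6 = 18+12 = 30
ES_Task 7 = max(EF_Task 1=12, EF_Task 5=18) = 18; EF_Task 7 = 18+12 = 30
ES_Task 8 = max(EF_Task 2=9, EF_Task 4=20) = 20; EF_Task 8 = 20+12 = 32
ES_Task 9 = max(EF_Task 2=9, EF_Task 3=21) = 21; EF_Task 9 = 21+6 = 27
ES_Task 10 = max(EF_Task 2=9, EF_Task 6=30, EF_Task 7=30, EF_Task 8=32, EF_Task 9=27) = 32; EF_Task 10 = 32+6 = 38
Expected project duration μ = 38 days. Critical path: Task 1 → Task 4 → Task 8 → Task 10.

Variance along critical path = 4.000 + 5.444 + 1.778 + 1.000 = 12.222; σ = √12.222 = 3.496 days.
Z = (40 − 38) / 3.496 = 0.572
P(T ≤ 40) = Φ(0.572) ≈ 0.716

0.716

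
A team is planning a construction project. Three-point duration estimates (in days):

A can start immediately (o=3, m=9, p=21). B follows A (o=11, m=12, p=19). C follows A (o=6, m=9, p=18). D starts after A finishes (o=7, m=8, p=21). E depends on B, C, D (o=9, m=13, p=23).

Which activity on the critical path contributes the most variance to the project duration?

te_A = (3 + 4·9 + 21)/6 = 60/6 = 10; σ²_A = ((21−3)/6)² = 9.000
te_B = (11 + 4·12 + 19)/6 = 78/6 = 13; σ²_B = ((19−11)/6)² = 1.778
te_C = (6 + 4·9 + 18)/6 = 60/6 = 10; σ²_C = ((18−6)/6)² = 4.000
te_D = (7 + 4·8 + 21)/6 = 60/6 = 10; σ²_D = ((21−7)/6)² = 5.444
te_E = (9 + 4·13 + 23)/6 = 84/6 = 14; σ²_E = ((23−9)/6)² = 5.444

Forward pass:
ES_A = 0; EF_A = 10
ES_B = 10; EF_B = 10+13 = 23
ES_C = 10; EF_C = 10+10 = 20
ES_D = 10; EF_D = 10+10 = 20
ES_E = max(EF_B=23, EF_C=20, EF_D=20) = 23; EF_E = 23+14 = 37
Expected project duration μ = 37 days. Critical path: A → B → E.

Variances on critical path: σ²_A=9.000, σ²_B=1.778, σ²_E=5.444.
Largest is σ²_A = 9.000.

A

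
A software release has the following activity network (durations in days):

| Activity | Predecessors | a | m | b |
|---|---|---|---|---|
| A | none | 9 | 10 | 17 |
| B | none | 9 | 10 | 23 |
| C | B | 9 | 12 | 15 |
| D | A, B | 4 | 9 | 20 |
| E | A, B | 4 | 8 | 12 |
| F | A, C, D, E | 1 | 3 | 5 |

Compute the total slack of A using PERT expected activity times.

te_A = (9 + 4·10 + 17)/6 = 66/6 = 11
te_B = (9 + 4·10 + 23)/6 = 72/6 = 12
te_C = (9 + 4·12 + 15)/6 = 72/6 = 12
te_D = (4 + 4·9 + 20)/6 = 60/6 = 10
te_E = (4 + 4·8 + 12)/6 = 48/6 = 8
te_F = (1 + 4·3 + 5)/6 = 18/6 = 3

Forward pass:
ES_A = 0; EF_A = 11
ES_B = 0; EF_B = 12
ES_C = 12; EF_C = 12+12 = 24
ES_D = max(EF_A=11, EF_B=12) = 12; EF_D = 12+10 = 22
ES_E = max(EF_A=11, EF_B=12) = 12; EF_E = 12+8 = 20
ES_F = max(EF_A=11, EF_C=24, EF_D=22, EF_E=20) = 24; EF_F = 24+3 = 27
Expected project duration μ = 27 days. Critical path: B → C → F.

Backward pass:
LF_F = 27; LS_F = 27−3 = 24
LF_E = LS_F = 24; LS_E = 24−8 = 16
LF_D = LS_F = 24; LS_D = 24−10 = 14
LF_C = LS_F = 24; LS_C = 24−12 = 12
LF_B = min(LS_C=12, LS_D=14, LS_E=16) = 12; LS_B = 12−12 = 0
LF_A = min(LS_D=14, LS_E=16, LS_F=24) = 14; LS_A = 14−11 = 3
Slack_A = LS_A − ES_A = 3 − 0 = 3

3 days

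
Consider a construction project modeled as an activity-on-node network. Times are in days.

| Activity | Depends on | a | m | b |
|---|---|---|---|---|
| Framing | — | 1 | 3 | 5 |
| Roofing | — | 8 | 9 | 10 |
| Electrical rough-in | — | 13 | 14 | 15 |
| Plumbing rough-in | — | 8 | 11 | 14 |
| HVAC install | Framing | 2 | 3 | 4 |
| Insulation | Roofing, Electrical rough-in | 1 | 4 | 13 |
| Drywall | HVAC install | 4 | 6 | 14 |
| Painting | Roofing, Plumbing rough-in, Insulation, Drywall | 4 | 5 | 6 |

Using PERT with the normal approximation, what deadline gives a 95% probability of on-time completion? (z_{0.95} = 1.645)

27.4 days

te_Framing = (1 + 4·3 + 5)/6 = 18/6 = 3; σ²_Framing = ((5−1)/6)² = 0.444
te_Roofing = (8 + 4·9 + 10)/6 = 54/6 = 9; σ²_Roofing = ((10−8)/6)² = 0.111
te_Electrical rough-in = (13 + 4·14 + 15)/6 = 84/6 = 14; σ²_Electrical rough-in = ((15−13)/6)² = 0.111
te_Plumbing rough-in = (8 + 4·11 + 14)/6 = 66/6 = 11; σ²_Plumbing rough-in = ((14−8)/6)² = 1.000
te_HVAC install = (2 + 4·3 + 4)/6 = 18/6 = 3; σ²_HVAC install = ((4−2)/6)² = 0.111
te_Insulation = (1 + 4·4 + 13)/6 = 30/6 = 5; σ²_Insulation = ((13−1)/6)² = 4.000
te_Drywall = (4 + 4·6 + 14)/6 = 42/6 = 7; σ²_Drywall = ((14−4)/6)² = 2.778
te_Painting = (4 + 4·5 + 6)/6 = 30/6 = 5; σ²_Painting = ((6−4)/6)² = 0.111

Forward pass:
ES_Framing = 0; EF_Framing = 3
ES_Roofing = 0; EF_Roofing = 9
ES_Electrical rough-in = 0; EF_Electrical rough-in = 14
ES_Plumbing rough-in = 0; EF_Plumbing rough-in = 11
ES_HVAC install = 3; EF_HVAC install = 3+3 = 6
ES_Insulation = max(EF_Roofing=9, EF_Electrical rough-in=14) = 14; EF_Insulation = 14+5 = 19
ES_Drywall = 6; EF_Drywall = 6+7 = 13
ES_Painting = max(EF_Roofing=9, EF_Plumbing rough-in=11, EF_Insulation=19, EF_Drywall=13) = 19; EF_Painting = 19+5 = 24
Expected project duration μ = 24 days. Critical path: Electrical rough-in → Insulation → Painting.

Variance along critical path = 0.111 + 4.000 + 0.111 = 4.222; σ = 2.055 days.
D = μ + z·σ = 24 + 1.645·2.055 = 27.4 days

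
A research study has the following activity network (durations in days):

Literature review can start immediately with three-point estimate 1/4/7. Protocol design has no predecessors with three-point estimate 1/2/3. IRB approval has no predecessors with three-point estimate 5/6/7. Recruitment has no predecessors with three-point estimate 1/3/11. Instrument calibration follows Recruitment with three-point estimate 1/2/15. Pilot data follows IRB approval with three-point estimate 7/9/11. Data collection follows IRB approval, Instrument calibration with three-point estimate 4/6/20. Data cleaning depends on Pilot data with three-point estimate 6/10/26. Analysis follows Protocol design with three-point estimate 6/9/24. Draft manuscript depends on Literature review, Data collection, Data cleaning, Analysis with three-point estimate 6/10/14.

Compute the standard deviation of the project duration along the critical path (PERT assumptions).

te_Literature review = (1 + 4·4 + 7)/6 = 24/6 = 4; σ²_Literature review = ((7−1)/6)² = 1.000
te_Protocol design = (1 + 4·2 + 3)/6 = 12/6 = 2; σ²_Protocol design = ((3−1)/6)² = 0.111
te_IRB approval = (5 + 4·6 + 7)/6 = 36/6 = 6; σ²_IRB approval = ((7−5)/6)² = 0.111
te_Recruitment = (1 + 4·3 + 11)/6 = 24/6 = 4; σ²_Recruitment = ((11−1)/6)² = 2.778
te_Instrument calibration = (1 + 4·2 + 15)/6 = 24/6 = 4; σ²_Instrument calibration = ((15−1)/6)² = 5.444
te_Pilot data = (7 + 4·9 + 11)/6 = 54/6 = 9; σ²_Pilot data = ((11−7)/6)² = 0.444
te_Data collection = (4 + 4·6 + 20)/6 = 48/6 = 8; σ²_Data collection = ((20−4)/6)² = 7.111
te_Data cleaning = (6 + 4·10 + 26)/6 = 72/6 = 12; σ²_Data cleaning = ((26−6)/6)² = 11.111
te_Analysis = (6 + 4·9 + 24)/6 = 66/6 = 11; σ²_Analysis = ((24−6)/6)² = 9.000
te_Draft manuscript = (6 + 4·10 + 14)/6 = 60/6 = 10; σ²_Draft manuscript = ((14−6)/6)² = 1.778

Forward pass:
ES_Literature review = 0; EF_Literature review = 4
ES_Protocol design = 0; EF_Protocol design = 2
ES_IRB approval = 0; EF_IRB approval = 6
ES_Recruitment = 0; EF_Recruitment = 4
ES_Instrument calibration = 4; EF_Instrument calibration = 4+4 = 8
ES_Pilot data = 6; EF_Pilot data = 6+9 = 15
ES_Data collection = max(EF_IRB approval=6, EF_Instrument calibration=8) = 8; EF_Data collection = 8+8 = 16
ES_Data cleaning = 15; EF_Data cleaning = 15+12 = 27
ES_Analysis = 2; EF_Analysis = 2+11 = 13
ES_Draft manuscript = max(EF_Literature review=4, EF_Data collection=16, EF_Data cleaning=27, EF_Analysis=13) = 27; EF_Draft manuscript = 27+10 = 37
Expected project duration μ = 37 days. Critical path: IRB approval → Pilot data → Data cleaning → Draft manuscript.

Variance along critical path = 0.111 + 0.444 + 11.111 + 1.778 = 13.444
σ = √13.444 = 3.667 days

3.67 days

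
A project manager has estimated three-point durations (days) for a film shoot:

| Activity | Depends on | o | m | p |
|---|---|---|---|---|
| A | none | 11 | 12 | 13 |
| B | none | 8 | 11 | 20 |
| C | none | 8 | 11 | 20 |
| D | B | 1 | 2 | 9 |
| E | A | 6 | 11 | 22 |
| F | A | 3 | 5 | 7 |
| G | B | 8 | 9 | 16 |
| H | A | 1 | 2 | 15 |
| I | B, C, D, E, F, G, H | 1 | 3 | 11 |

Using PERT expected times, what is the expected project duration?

28 days

te_A = (11 + 4·12 + 13)/6 = 72/6 = 12
te_B = (8 + 4·11 + 20)/6 = 72/6 = 12
te_C = (8 + 4·11 + 20)/6 = 72/6 = 12
te_D = (1 + 4·2 + 9)/6 = 18/6 = 3
te_E = (6 + 4·11 + 22)/6 = 72/6 = 12
te_F = (3 + 4·5 + 7)/6 = 30/6 = 5
te_G = (8 + 4·9 + 16)/6 = 60/6 = 10
te_H = (1 + 4·2 + 15)/6 = 24/6 = 4
te_I = (1 + 4·3 + 11)/6 = 24/6 = 4

Forward pass:
ES_A = 0; EF_A = 12
ES_B = 0; EF_B = 12
ES_C = 0; EF_C = 12
ES_D = 12; EF_D = 12+3 = 15
ES_E = 12; EF_E = 12+12 = 24
ES_F = 12; EF_F = 12+5 = 17
ES_G = 12; EF_G = 12+10 = 22
ES_H = 12; EF_H = 12+4 = 16
ES_I = max(EF_B=12, EF_C=12, EF_D=15, EF_E=24, EF_F=17, EF_G=22, EF_H=16) = 24; EF_I = 24+4 = 28
Expected project duration μ = 28 days. Critical path: A → E → I.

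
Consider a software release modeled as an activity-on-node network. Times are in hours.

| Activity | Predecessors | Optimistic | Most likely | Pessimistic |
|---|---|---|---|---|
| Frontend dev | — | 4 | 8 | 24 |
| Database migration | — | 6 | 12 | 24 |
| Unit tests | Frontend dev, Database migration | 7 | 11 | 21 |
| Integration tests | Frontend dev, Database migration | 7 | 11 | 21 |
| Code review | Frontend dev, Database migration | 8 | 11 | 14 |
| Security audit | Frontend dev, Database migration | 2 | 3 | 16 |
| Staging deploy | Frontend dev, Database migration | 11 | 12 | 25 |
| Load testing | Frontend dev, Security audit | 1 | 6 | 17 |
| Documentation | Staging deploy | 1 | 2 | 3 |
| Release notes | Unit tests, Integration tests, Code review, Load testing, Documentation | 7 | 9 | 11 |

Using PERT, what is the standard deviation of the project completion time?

3.87 hours

te_Frontend dev = (4 + 4·8 + 24)/6 = 60/6 = 10; σ²_Frontend dev = ((24−4)/6)² = 11.111
te_Database migration = (6 + 4·12 + 24)/6 = 78/6 = 13; σ²_Database migration = ((24−6)/6)² = 9.000
te_Unit tests = (7 + 4·11 + 21)/6 = 72/6 = 12; σ²_Unit tests = ((21−7)/6)² = 5.444
te_Integration tests = (7 + 4·11 + 21)/6 = 72/6 = 12; σ²_Integration tests = ((21−7)/6)² = 5.444
te_Code review = (8 + 4·11 + 14)/6 = 66/6 = 11; σ²_Code review = ((14−8)/6)² = 1.000
te_Security audit = (2 + 4·3 + 16)/6 = 30/6 = 5; σ²_Security audit = ((16−2)/6)² = 5.444
te_Staging deploy = (11 + 4·12 + 25)/6 = 84/6 = 14; σ²_Staging deploy = ((25−11)/6)² = 5.444
te_Load testing = (1 + 4·6 + 17)/6 = 42/6 = 7; σ²_Load testing = ((17−1)/6)² = 7.111
te_Documentation = (1 + 4·2 + 3)/6 = 12/6 = 2; σ²_Documentation = ((3−1)/6)² = 0.111
te_Release notes = (7 + 4·9 + 11)/6 = 54/6 = 9; σ²_Release notes = ((11−7)/6)² = 0.444

Forward pass:
ES_Frontend dev = 0; EF_Frontend dev = 10
ES_Database migration = 0; EF_Database migration = 13
ES_Unit tests = max(EF_Frontend dev=10, EF_Database migration=13) = 13; EF_Unit tests = 13+12 = 25
ES_Integration tests = max(EF_Frontend dev=10, EF_Database migration=13) = 13; EF_Integration tests = 13+12 = 25
ES_Code review = max(EF_Frontend dev=10, EF_Database migration=13) = 13; EF_Code review = 13+11 = 24
ES_Security audit = max(EF_Frontend dev=10, EF_Database migration=13) = 13; EF_Security audit = 13+5 = 18
ES_Staging deploy = max(EF_Frontend dev=10, EF_Database migration=13) = 13; EF_Staging deploy = 13+14 = 27
ES_Load testing = max(EF_Frontend dev=10, EF_Security audit=18) = 18; EF_Load testing = 18+7 = 25
ES_Documentation = 27; EF_Documentation = 27+2 = 29
ES_Release notes = max(EF_Unit tests=25, EF_Integration tests=25, EF_Code review=24, EF_Load testing=25, EF_Documentation=29) = 29; EF_Release notes = 29+9 = 38
Expected project duration μ = 38 hours. Critical path: Database migration → Staging deploy → Documentation → Release notes.

Variance along critical path = 9.000 + 5.444 + 0.111 + 0.444 = 15.000
σ = √15.000 = 3.873 hours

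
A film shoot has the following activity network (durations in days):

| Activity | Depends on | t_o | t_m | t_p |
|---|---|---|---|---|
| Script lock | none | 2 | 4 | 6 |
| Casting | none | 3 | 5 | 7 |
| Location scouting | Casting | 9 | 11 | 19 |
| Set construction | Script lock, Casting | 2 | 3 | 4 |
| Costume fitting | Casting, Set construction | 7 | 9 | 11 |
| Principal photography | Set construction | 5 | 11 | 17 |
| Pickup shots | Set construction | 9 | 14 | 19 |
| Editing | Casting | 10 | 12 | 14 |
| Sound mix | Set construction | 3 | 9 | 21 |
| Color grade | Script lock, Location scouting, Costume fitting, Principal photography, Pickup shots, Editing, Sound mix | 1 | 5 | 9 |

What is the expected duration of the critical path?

27 days

te_Script lock = (2 + 4·4 + 6)/6 = 24/6 = 4
te_Casting = (3 + 4·5 + 7)/6 = 30/6 = 5
te_Location scouting = (9 + 4·11 + 19)/6 = 72/6 = 12
te_Set construction = (2 + 4·3 + 4)/6 = 18/6 = 3
te_Costume fitting = (7 + 4·9 + 11)/6 = 54/6 = 9
te_Principal photography = (5 + 4·11 + 17)/6 = 66/6 = 11
te_Pickup shots = (9 + 4·14 + 19)/6 = 84/6 = 14
te_Editing = (10 + 4·12 + 14)/6 = 72/6 = 12
te_Sound mix = (3 + 4·9 + 21)/6 = 60/6 = 10
te_Color grade = (1 + 4·5 + 9)/6 = 30/6 = 5

Forward pass:
ES_Script lock = 0; EF_Script lock = 4
ES_Casting = 0; EF_Casting = 5
ES_Location scouting = 5; EF_Location scouting = 5+12 = 17
ES_Set construction = max(EF_Script lock=4, EF_Casting=5) = 5; EF_Set construction = 5+3 = 8
ES_Costume fitting = max(EF_Casting=5, EF_Set construction=8) = 8; EF_Costume fitting = 8+9 = 17
ES_Principal photography = 8; EF_Principal photography = 8+11 = 19
ES_Pickup shots = 8; EF_Pickup shots = 8+14 = 22
ES_Editing = 5; EF_Editing = 5+12 = 17
ES_Sound mix = 8; EF_Sound mix = 8+10 = 18
ES_Color grade = max(EF_Script lock=4, EF_Location scouting=17, EF_Costume fitting=17, EF_Principal photography=19, EF_Pickup shots=22, EF_Editing=17, EF_Sound mix=18) = 22; EF_Color grade = 22+5 = 27
Expected project duration μ = 27 days. Critical path: Casting → Set construction → Pickup shots → Color grade.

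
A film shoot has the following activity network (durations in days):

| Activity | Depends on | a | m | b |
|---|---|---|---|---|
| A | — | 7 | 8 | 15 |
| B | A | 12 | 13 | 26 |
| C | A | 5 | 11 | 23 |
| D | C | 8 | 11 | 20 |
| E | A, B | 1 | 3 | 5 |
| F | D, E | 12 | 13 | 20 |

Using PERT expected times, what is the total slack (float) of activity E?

te_A = (7 + 4·8 + 15)/6 = 54/6 = 9
te_B = (12 + 4·13 + 26)/6 = 90/6 = 15
te_C = (5 + 4·11 + 23)/6 = 72/6 = 12
te_D = (8 + 4·11 + 20)/6 = 72/6 = 12
te_E = (1 + 4·3 + 5)/6 = 18/6 = 3
te_F = (12 + 4·13 + 20)/6 = 84/6 = 14

Forward pass:
ES_A = 0; EF_A = 9
ES_B = 9; EF_B = 9+15 = 24
ES_C = 9; EF_C = 9+12 = 21
ES_D = 21; EF_D = 21+12 = 33
ES_E = max(EF_A=9, EF_B=24) = 24; EF_E = 24+3 = 27
ES_F = max(EF_D=33, EF_E=27) = 33; EF_F = 33+14 = 47
Expected project duration μ = 47 days. Critical path: A → C → D → F.

Backward pass:
LF_F = 47; LS_F = 47−14 = 33
LF_E = LS_F = 33; LS_E = 33−3 = 30
LF_D = LS_F = 33; LS_D = 33−12 = 21
LF_C = LS_D = 21; LS_C = 21−12 = 9
LF_B = LS_E = 30; LS_B = 30−15 = 15
LF_A = min(LS_B=15, LS_C=9, LS_E=30) = 9; LS_A = 9−9 = 0
Slack_E = LS_E − ES_E = 30 − 24 = 6

6 days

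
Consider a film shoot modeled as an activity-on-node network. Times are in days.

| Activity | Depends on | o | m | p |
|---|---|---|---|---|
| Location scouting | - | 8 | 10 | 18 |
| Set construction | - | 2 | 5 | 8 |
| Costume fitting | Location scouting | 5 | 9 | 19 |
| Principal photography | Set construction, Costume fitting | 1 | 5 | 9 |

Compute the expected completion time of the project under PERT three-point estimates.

te_Location scouting = (8 + 4·10 + 18)/6 = 66/6 = 11
te_Set construction = (2 + 4·5 + 8)/6 = 30/6 = 5
te_Costume fitting = (5 + 4·9 + 19)/6 = 60/6 = 10
te_Principal photography = (1 + 4·5 + 9)/6 = 30/6 = 5

Forward pass:
ES_Location scouting = 0; EF_Location scouting = 11
ES_Set construction = 0; EF_Set construction = 5
ES_Costume fitting = 11; EF_Costume fitting = 11+10 = 21
ES_Principal photography = max(EF_Set construction=5, EF_Costume fitting=21) = 21; EF_Principal photography = 21+5 = 26
Expected project duration μ = 26 days. Critical path: Location scouting → Costume fitting → Principal photography.

26 days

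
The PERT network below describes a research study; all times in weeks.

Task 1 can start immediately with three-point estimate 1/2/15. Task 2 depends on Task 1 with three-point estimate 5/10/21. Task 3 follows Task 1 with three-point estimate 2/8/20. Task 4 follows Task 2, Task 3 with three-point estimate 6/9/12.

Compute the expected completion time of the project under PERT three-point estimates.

te_Task 1 = (1 + 4·2 + 15)/6 = 24/6 = 4
te_Task 2 = (5 + 4·10 + 21)/6 = 66/6 = 11
te_Task 3 = (2 + 4·8 + 20)/6 = 54/6 = 9
te_Task 4 = (6 + 4·9 + 12)/6 = 54/6 = 9

Forward pass:
ES_Task 1 = 0; EF_Task 1 = 4
ES_Task 2 = 4; EF_Task 2 = 4+11 = 15
ES_Task 3 = 4; EF_Task 3 = 4+9 = 13
ES_Task 4 = max(EF_Task 2=15, EF_Task 3=13) = 15; EF_Task 4 = 15+9 = 24
Expected project duration μ = 24 weeks. Critical path: Task 1 → Task 2 → Task 4.

24 weeks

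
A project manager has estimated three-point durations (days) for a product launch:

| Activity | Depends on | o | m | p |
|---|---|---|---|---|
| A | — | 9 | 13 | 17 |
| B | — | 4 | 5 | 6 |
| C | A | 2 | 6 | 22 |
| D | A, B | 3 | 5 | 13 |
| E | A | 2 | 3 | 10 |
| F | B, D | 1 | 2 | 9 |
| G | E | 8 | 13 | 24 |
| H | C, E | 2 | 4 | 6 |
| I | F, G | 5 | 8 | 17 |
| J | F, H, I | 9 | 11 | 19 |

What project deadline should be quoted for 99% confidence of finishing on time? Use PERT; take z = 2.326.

61.7 days

te_A = (9 + 4·13 + 17)/6 = 78/6 = 13; σ²_A = ((17−9)/6)² = 1.778
te_B = (4 + 4·5 + 6)/6 = 30/6 = 5; σ²_B = ((6−4)/6)² = 0.111
te_C = (2 + 4·6 + 22)/6 = 48/6 = 8; σ²_C = ((22−2)/6)² = 11.111
te_D = (3 + 4·5 + 13)/6 = 36/6 = 6; σ²_D = ((13−3)/6)² = 2.778
te_E = (2 + 4·3 + 10)/6 = 24/6 = 4; σ²_E = ((10−2)/6)² = 1.778
te_F = (1 + 4·2 + 9)/6 = 18/6 = 3; σ²_F = ((9−1)/6)² = 1.778
te_G = (8 + 4·13 + 24)/6 = 84/6 = 14; σ²_G = ((24−8)/6)² = 7.111
te_H = (2 + 4·4 + 6)/6 = 24/6 = 4; σ²_H = ((6−2)/6)² = 0.444
te_I = (5 + 4·8 + 17)/6 = 54/6 = 9; σ²_I = ((17−5)/6)² = 4.000
te_J = (9 + 4·11 + 19)/6 = 72/6 = 12; σ²_J = ((19−9)/6)² = 2.778

Forward pass:
ES_A = 0; EF_A = 13
ES_B = 0; EF_B = 5
ES_C = 13; EF_C = 13+8 = 21
ES_D = max(EF_A=13, EF_B=5) = 13; EF_D = 13+6 = 19
ES_E = 13; EF_E = 13+4 = 17
ES_F = max(EF_B=5, EF_D=19) = 19; EF_F = 19+3 = 22
ES_G = 17; EF_G = 17+14 = 31
ES_H = max(EF_C=21, EF_E=17) = 21; EF_H = 21+4 = 25
ES_I = max(EF_F=22, EF_G=31) = 31; EF_I = 31+9 = 40
ES_J = max(EF_F=22, EF_H=25, EF_I=40) = 40; EF_J = 40+12 = 52
Expected project duration μ = 52 days. Critical path: A → E → G → I → J.

Variance along critical path = 1.778 + 1.778 + 7.111 + 4.000 + 2.778 = 17.444; σ = 4.177 days.
D = μ + z·σ = 52 + 2.326·4.177 = 61.7 days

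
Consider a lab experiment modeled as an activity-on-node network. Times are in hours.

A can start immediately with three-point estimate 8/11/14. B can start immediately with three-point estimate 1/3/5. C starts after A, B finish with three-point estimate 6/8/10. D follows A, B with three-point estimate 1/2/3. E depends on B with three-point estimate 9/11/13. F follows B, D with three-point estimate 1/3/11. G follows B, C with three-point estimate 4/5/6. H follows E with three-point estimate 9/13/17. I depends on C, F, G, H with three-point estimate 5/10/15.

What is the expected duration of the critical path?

te_A = (8 + 4·11 + 14)/6 = 66/6 = 11
te_B = (1 + 4·3 + 5)/6 = 18/6 = 3
te_C = (6 + 4·8 + 10)/6 = 48/6 = 8
te_D = (1 + 4·2 + 3)/6 = 12/6 = 2
te_E = (9 + 4·11 + 13)/6 = 66/6 = 11
te_F = (1 + 4·3 + 11)/6 = 24/6 = 4
te_G = (4 + 4·5 + 6)/6 = 30/6 = 5
te_H = (9 + 4·13 + 17)/6 = 78/6 = 13
te_I = (5 + 4·10 + 15)/6 = 60/6 = 10

Forward pass:
ES_A = 0; EF_A = 11
ES_B = 0; EF_B = 3
ES_C = max(EF_A=11, EF_B=3) = 11; EF_C = 11+8 = 19
ES_D = max(EF_A=11, EF_B=3) = 11; EF_D = 11+2 = 13
ES_E = 3; EF_E = 3+11 = 14
ES_F = max(EF_B=3, EF_D=13) = 13; EF_F = 13+4 = 17
ES_G = max(EF_B=3, EF_C=19) = 19; EF_G = 19+5 = 24
ES_H = 14; EF_H = 14+13 = 27
ES_I = max(EF_C=19, EF_F=17, EF_G=24, EF_H=27) = 27; EF_I = 27+10 = 37
Expected project duration μ = 37 hours. Critical path: B → E → H → I.

37 hours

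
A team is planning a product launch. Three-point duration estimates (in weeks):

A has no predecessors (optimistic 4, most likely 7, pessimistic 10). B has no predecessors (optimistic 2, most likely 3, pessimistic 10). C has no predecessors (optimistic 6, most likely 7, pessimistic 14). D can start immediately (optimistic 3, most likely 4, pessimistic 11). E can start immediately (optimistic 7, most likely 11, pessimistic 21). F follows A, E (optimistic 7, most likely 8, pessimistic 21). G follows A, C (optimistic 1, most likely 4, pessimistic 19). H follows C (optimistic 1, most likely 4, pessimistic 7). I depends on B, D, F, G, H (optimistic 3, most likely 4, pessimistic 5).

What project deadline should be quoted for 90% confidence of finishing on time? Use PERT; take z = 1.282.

30.3 weeks

te_A = (4 + 4·7 + 10)/6 = 42/6 = 7; σ²_A = ((10−4)/6)² = 1.000
te_B = (2 + 4·3 + 10)/6 = 24/6 = 4; σ²_B = ((10−2)/6)² = 1.778
te_C = (6 + 4·7 + 14)/6 = 48/6 = 8; σ²_C = ((14−6)/6)² = 1.778
te_D = (3 + 4·4 + 11)/6 = 30/6 = 5; σ²_D = ((11−3)/6)² = 1.778
te_E = (7 + 4·11 + 21)/6 = 72/6 = 12; σ²_E = ((21−7)/6)² = 5.444
te_F = (7 + 4·8 + 21)/6 = 60/6 = 10; σ²_F = ((21−7)/6)² = 5.444
te_G = (1 + 4·4 + 19)/6 = 36/6 = 6; σ²_G = ((19−1)/6)² = 9.000
te_H = (1 + 4·4 + 7)/6 = 24/6 = 4; σ²_H = ((7−1)/6)² = 1.000
te_I = (3 + 4·4 + 5)/6 = 24/6 = 4; σ²_I = ((5−3)/6)² = 0.111

Forward pass:
ES_A = 0; EF_A = 7
ES_B = 0; EF_B = 4
ES_C = 0; EF_C = 8
ES_D = 0; EF_D = 5
ES_E = 0; EF_E = 12
ES_F = max(EF_A=7, EF_E=12) = 12; EF_F = 12+10 = 22
ES_G = max(EF_A=7, EF_C=8) = 8; EF_G = 8+6 = 14
ES_H = 8; EF_H = 8+4 = 12
ES_I = max(EF_B=4, EF_D=5, EF_F=22, EF_G=14, EF_H=12) = 22; EF_I = 22+4 = 26
Expected project duration μ = 26 weeks. Critical path: E → F → I.

Variance along critical path = 5.444 + 5.444 + 0.111 = 11.000; σ = 3.317 weeks.
D = μ + z·σ = 26 + 1.282·3.317 = 30.3 weeks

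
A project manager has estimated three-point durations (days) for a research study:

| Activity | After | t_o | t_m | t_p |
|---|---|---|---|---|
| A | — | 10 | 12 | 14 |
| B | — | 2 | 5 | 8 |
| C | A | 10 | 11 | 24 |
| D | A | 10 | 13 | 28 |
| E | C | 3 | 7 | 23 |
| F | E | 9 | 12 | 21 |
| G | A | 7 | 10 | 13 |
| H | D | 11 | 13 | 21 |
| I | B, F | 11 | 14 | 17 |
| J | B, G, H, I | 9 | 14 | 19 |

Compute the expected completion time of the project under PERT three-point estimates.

75 days

te_A = (10 + 4·12 + 14)/6 = 72/6 = 12
te_B = (2 + 4·5 + 8)/6 = 30/6 = 5
te_C = (10 + 4·11 + 24)/6 = 78/6 = 13
te_D = (10 + 4·13 + 28)/6 = 90/6 = 15
te_E = (3 + 4·7 + 23)/6 = 54/6 = 9
te_F = (9 + 4·12 + 21)/6 = 78/6 = 13
te_G = (7 + 4·10 + 13)/6 = 60/6 = 10
te_H = (11 + 4·13 + 21)/6 = 84/6 = 14
te_I = (11 + 4·14 + 17)/6 = 84/6 = 14
te_J = (9 + 4·14 + 19)/6 = 84/6 = 14

Forward pass:
ES_A = 0; EF_A = 12
ES_B = 0; EF_B = 5
ES_C = 12; EF_C = 12+13 = 25
ES_D = 12; EF_D = 12+15 = 27
ES_E = 25; EF_E = 25+9 = 34
ES_F = 34; EF_F = 34+13 = 47
ES_G = 12; EF_G = 12+10 = 22
ES_H = 27; EF_H = 27+14 = 41
ES_I = max(EF_B=5, EF_F=47) = 47; EF_I = 47+14 = 61
ES_J = max(EF_B=5, EF_G=22, EF_H=41, EF_I=61) = 61; EF_J = 61+14 = 75
Expected project duration μ = 75 days. Critical path: A → C → E → F → I → J.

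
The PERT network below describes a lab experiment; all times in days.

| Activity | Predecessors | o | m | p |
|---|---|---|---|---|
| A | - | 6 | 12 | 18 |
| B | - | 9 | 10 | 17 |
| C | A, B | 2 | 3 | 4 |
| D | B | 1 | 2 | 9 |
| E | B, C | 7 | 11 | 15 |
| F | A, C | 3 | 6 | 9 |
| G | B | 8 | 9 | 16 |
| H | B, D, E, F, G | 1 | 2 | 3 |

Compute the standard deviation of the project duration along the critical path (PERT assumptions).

2.45 days

te_A = (6 + 4·12 + 18)/6 = 72/6 = 12; σ²_A = ((18−6)/6)² = 4.000
te_B = (9 + 4·10 + 17)/6 = 66/6 = 11; σ²_B = ((17−9)/6)² = 1.778
te_C = (2 + 4·3 + 4)/6 = 18/6 = 3; σ²_C = ((4−2)/6)² = 0.111
te_D = (1 + 4·2 + 9)/6 = 18/6 = 3; σ²_D = ((9−1)/6)² = 1.778
te_E = (7 + 4·11 + 15)/6 = 66/6 = 11; σ²_E = ((15−7)/6)² = 1.778
te_F = (3 + 4·6 + 9)/6 = 36/6 = 6; σ²_F = ((9−3)/6)² = 1.000
te_G = (8 + 4·9 + 16)/6 = 60/6 = 10; σ²_G = ((16−8)/6)² = 1.778
te_H = (1 + 4·2 + 3)/6 = 12/6 = 2; σ²_H = ((3−1)/6)² = 0.111

Forward pass:
ES_A = 0; EF_A = 12
ES_B = 0; EF_B = 11
ES_C = max(EF_A=12, EF_B=11) = 12; EF_C = 12+3 = 15
ES_D = 11; EF_D = 11+3 = 14
ES_E = max(EF_B=11, EF_C=15) = 15; EF_E = 15+11 = 26
ES_F = max(EF_A=12, EF_C=15) = 15; EF_F = 15+6 = 21
ES_G = 11; EF_G = 11+10 = 21
ES_H = max(EF_B=11, EF_D=14, EF_E=26, EF_F=21, EF_G=21) = 26; EF_H = 26+2 = 28
Expected project duration μ = 28 days. Critical path: A → C → E → H.

Variance along critical path = 4.000 + 0.111 + 1.778 + 0.111 = 6.000
σ = √6.000 = 2.449 days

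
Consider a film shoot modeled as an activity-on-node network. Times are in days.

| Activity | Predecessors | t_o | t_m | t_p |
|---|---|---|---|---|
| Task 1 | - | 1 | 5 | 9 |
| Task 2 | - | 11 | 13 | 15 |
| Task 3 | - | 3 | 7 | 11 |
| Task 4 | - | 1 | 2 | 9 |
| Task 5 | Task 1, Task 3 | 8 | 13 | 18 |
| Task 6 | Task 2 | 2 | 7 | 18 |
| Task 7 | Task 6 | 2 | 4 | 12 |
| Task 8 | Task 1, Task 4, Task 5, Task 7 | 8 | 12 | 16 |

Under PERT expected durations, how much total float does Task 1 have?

8 days

te_Task 1 = (1 + 4·5 + 9)/6 = 30/6 = 5
te_Task 2 = (11 + 4·13 + 15)/6 = 78/6 = 13
te_Task 3 = (3 + 4·7 + 11)/6 = 42/6 = 7
te_Task 4 = (1 + 4·2 + 9)/6 = 18/6 = 3
te_Task 5 = (8 + 4·13 + 18)/6 = 78/6 = 13
te_Task 6 = (2 + 4·7 + 18)/6 = 48/6 = 8
te_Task 7 = (2 + 4·4 + 12)/6 = 30/6 = 5
te_Task 8 = (8 + 4·12 + 16)/6 = 72/6 = 12

Forward pass:
ES_Task 1 = 0; EF_Task 1 = 5
ES_Task 2 = 0; EF_Task 2 = 13
ES_Task 3 = 0; EF_Task 3 = 7
ES_Task 4 = 0; EF_Task 4 = 3
ES_Task 5 = max(EF_Task 1=5, EF_Task 3=7) = 7; EF_Task 5 = 7+13 = 20
ES_Task 6 = 13; EF_Task 6 = 13+8 = 21
ES_Task 7 = 21; EF_Task 7 = 21+5 = 26
ES_Task 8 = max(EF_Task 1=5, EF_Task 4=3, EF_Task 5=20, EF_Task 7=26) = 26; EF_Task 8 = 26+12 = 38
Expected project duration μ = 38 days. Critical path: Task 2 → Task 6 → Task 7 → Task 8.

Backward pass:
LF_Task 8 = 38; LS_Task 8 = 38−12 = 26
LF_Task 7 = LS_Task 8 = 26; LS_Task 7 = 26−5 = 21
LF_Task 6 = LS_Task 7 = 21; LS_Task 6 = 21−8 = 13
LF_Task 5 = LS_Task 8 = 26; LS_Task 5 = 26−13 = 13
LF_Task 4 = LS_Task 8 = 26; LS_Task 4 = 26−3 = 23
LF_Task 3 = LS_Task 5 = 13; LS_Task 3 = 13−7 = 6
LF_Task 2 = LS_Task 6 = 13; LS_Task 2 = 13−13 = 0
LF_Task 1 = min(LS_Task 5=13, LS_Task 8=26) = 13; LS_Task 1 = 13−5 = 8
Slack_Task 1 = LS_Task 1 − ES_Task 1 = 8 − 0 = 8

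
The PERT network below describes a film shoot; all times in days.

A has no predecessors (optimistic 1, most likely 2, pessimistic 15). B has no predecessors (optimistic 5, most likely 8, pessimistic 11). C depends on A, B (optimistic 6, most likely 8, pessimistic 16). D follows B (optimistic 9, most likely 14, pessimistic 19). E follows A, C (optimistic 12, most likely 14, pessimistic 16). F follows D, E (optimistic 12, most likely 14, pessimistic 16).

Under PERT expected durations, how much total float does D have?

9 days

te_A = (1 + 4·2 + 15)/6 = 24/6 = 4
te_B = (5 + 4·8 + 11)/6 = 48/6 = 8
te_C = (6 + 4·8 + 16)/6 = 54/6 = 9
te_D = (9 + 4·14 + 19)/6 = 84/6 = 14
te_E = (12 + 4·14 + 16)/6 = 84/6 = 14
te_F = (12 + 4·14 + 16)/6 = 84/6 = 14

Forward pass:
ES_A = 0; EF_A = 4
ES_B = 0; EF_B = 8
ES_C = max(EF_A=4, EF_B=8) = 8; EF_C = 8+9 = 17
ES_D = 8; EF_D = 8+14 = 22
ES_E = max(EF_A=4, EF_C=17) = 17; EF_E = 17+14 = 31
ES_F = max(EF_D=22, EF_E=31) = 31; EF_F = 31+14 = 45
Expected project duration μ = 45 days. Critical path: B → C → E → F.

Backward pass:
LF_F = 45; LS_F = 45−14 = 31
LF_E = LS_F = 31; LS_E = 31−14 = 17
LF_D = LS_F = 31; LS_D = 31−14 = 17
LF_C = LS_E = 17; LS_C = 17−9 = 8
LF_B = min(LS_C=8, LS_D=17) = 8; LS_B = 8−8 = 0
LF_A = min(LS_C=8, LS_E=17) = 8; LS_A = 8−4 = 4
Slack_D = LS_D − ES_D = 17 − 8 = 9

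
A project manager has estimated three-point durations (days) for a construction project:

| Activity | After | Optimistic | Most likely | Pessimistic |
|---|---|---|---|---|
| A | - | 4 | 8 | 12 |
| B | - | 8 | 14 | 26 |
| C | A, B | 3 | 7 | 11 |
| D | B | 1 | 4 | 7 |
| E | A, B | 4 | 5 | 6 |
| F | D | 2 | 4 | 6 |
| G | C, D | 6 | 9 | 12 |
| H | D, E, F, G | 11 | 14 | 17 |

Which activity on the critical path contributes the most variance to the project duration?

te_A = (4 + 4·8 + 12)/6 = 48/6 = 8; σ²_A = ((12−4)/6)² = 1.778
te_B = (8 + 4·14 + 26)/6 = 90/6 = 15; σ²_B = ((26−8)/6)² = 9.000
te_C = (3 + 4·7 + 11)/6 = 42/6 = 7; σ²_C = ((11−3)/6)² = 1.778
te_D = (1 + 4·4 + 7)/6 = 24/6 = 4; σ²_D = ((7−1)/6)² = 1.000
te_E = (4 + 4·5 + 6)/6 = 30/6 = 5; σ²_E = ((6−4)/6)² = 0.111
te_F = (2 + 4·4 + 6)/6 = 24/6 = 4; σ²_F = ((6−2)/6)² = 0.444
te_G = (6 + 4·9 + 12)/6 = 54/6 = 9; σ²_G = ((12−6)/6)² = 1.000
te_H = (11 + 4·14 + 17)/6 = 84/6 = 14; σ²_H = ((17−11)/6)² = 1.000

Forward pass:
ES_A = 0; EF_A = 8
ES_B = 0; EF_B = 15
ES_C = max(EF_A=8, EF_B=15) = 15; EF_C = 15+7 = 22
ES_D = 15; EF_D = 15+4 = 19
ES_E = max(EF_A=8, EF_B=15) = 15; EF_E = 15+5 = 20
ES_F = 19; EF_F = 19+4 = 23
ES_G = max(EF_C=22, EF_D=19) = 22; EF_G = 22+9 = 31
ES_H = max(EF_D=19, EF_E=20, EF_F=23, EF_G=31) = 31; EF_H = 31+14 = 45
Expected project duration μ = 45 days. Critical path: B → C → G → H.

Variances on critical path: σ²_B=9.000, σ²_C=1.778, σ²_G=1.000, σ²_H=1.000.
Largest is σ²_B = 9.000.

B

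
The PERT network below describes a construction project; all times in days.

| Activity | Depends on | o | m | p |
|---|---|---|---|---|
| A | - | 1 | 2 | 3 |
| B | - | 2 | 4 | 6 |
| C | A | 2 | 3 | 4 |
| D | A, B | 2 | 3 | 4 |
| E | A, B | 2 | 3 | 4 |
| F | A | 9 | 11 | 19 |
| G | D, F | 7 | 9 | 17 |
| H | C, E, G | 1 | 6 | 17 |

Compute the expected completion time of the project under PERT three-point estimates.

te_A = (1 + 4·2 + 3)/6 = 12/6 = 2
te_B = (2 + 4·4 + 6)/6 = 24/6 = 4
te_C = (2 + 4·3 + 4)/6 = 18/6 = 3
te_D = (2 + 4·3 + 4)/6 = 18/6 = 3
te_E = (2 + 4·3 + 4)/6 = 18/6 = 3
te_F = (9 + 4·11 + 19)/6 = 72/6 = 12
te_G = (7 + 4·9 + 17)/6 = 60/6 = 10
te_H = (1 + 4·6 + 17)/6 = 42/6 = 7

Forward pass:
ES_A = 0; EF_A = 2
ES_B = 0; EF_B = 4
ES_C = 2; EF_C = 2+3 = 5
ES_D = max(EF_A=2, EF_B=4) = 4; EF_D = 4+3 = 7
ES_E = max(EF_A=2, EF_B=4) = 4; EF_E = 4+3 = 7
ES_F = 2; EF_F = 2+12 = 14
ES_G = max(EF_D=7, EF_F=14) = 14; EF_G = 14+10 = 24
ES_H = max(EF_C=5, EF_E=7, EF_G=24) = 24; EF_H = 24+7 = 31
Expected project duration μ = 31 days. Critical path: A → F → G → H.

31 days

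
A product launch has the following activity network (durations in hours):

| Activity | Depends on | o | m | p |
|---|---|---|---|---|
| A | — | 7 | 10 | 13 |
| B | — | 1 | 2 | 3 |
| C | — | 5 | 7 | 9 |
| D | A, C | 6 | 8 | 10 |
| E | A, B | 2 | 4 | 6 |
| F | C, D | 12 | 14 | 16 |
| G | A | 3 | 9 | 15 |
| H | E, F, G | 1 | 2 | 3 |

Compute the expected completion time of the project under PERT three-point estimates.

te_A = (7 + 4·10 + 13)/6 = 60/6 = 10
te_B = (1 + 4·2 + 3)/6 = 12/6 = 2
te_C = (5 + 4·7 + 9)/6 = 42/6 = 7
te_D = (6 + 4·8 + 10)/6 = 48/6 = 8
te_E = (2 + 4·4 + 6)/6 = 24/6 = 4
te_F = (12 + 4·14 + 16)/6 = 84/6 = 14
te_G = (3 + 4·9 + 15)/6 = 54/6 = 9
te_H = (1 + 4·2 + 3)/6 = 12/6 = 2

Forward pass:
ES_A = 0; EF_A = 10
ES_B = 0; EF_B = 2
ES_C = 0; EF_C = 7
ES_D = max(EF_A=10, EF_C=7) = 10; EF_D = 10+8 = 18
ES_E = max(EF_A=10, EF_B=2) = 10; EF_E = 10+4 = 14
ES_F = max(EF_C=7, EF_D=18) = 18; EF_F = 18+14 = 32
ES_G = 10; EF_G = 10+9 = 19
ES_H = max(EF_E=14, EF_F=32, EF_G=19) = 32; EF_H = 32+2 = 34
Expected project duration μ = 34 hours. Critical path: A → D → F → H.

34 hours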